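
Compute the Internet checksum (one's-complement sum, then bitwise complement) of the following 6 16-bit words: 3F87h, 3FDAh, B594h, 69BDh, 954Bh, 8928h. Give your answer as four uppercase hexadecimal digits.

42D8

One's-complement addition (fold any carry out of bit 15 back into bit 0):
  0x3F87 + 0x3FDA = 0x07F61
  0x7F61 + 0xB594 = 0x134F5 → wrap carry → 0x34F6
  0x34F6 + 0x69BD = 0x09EB3
  0x9EB3 + 0x954B = 0x133FE → wrap carry → 0x33FF
  0x33FF + 0x8928 = 0x0BD27
One's-complement sum = 0xBD27.
Checksum = ~0xBD27 & 0xFFFF = 0x42D8.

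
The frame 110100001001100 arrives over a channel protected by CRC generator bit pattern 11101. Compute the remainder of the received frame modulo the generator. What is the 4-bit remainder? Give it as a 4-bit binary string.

Modulo-2 division of 110100001001100 by 11101:
  pos 0: 11010 XOR 11101 = 00111
  pos 2: 11100 XOR 11101 = 00001
  pos 6: 10100 XOR 11101 = 01001
  pos 7: 10011 XOR 11101 = 01110
  pos 8: 11101 XOR 11101 = 00000
Remainder = 0000 (zero — the frame passes the CRC check).

0000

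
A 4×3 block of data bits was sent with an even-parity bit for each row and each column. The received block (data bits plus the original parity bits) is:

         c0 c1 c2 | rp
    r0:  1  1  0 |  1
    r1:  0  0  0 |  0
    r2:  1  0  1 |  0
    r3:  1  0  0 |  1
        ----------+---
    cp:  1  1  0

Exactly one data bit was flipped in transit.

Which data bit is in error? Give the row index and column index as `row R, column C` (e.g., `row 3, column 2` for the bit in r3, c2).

Recompute each row's even parity and compare to rp:
  r0: data parity 0, sent rp 1 → mismatch
  r1: data parity 0, sent rp 0 → ok
  r2: data parity 0, sent rp 0 → ok
  r3: data parity 1, sent rp 1 → ok
Recompute each column's even parity and compare to cp:
  c0: data parity 1, sent cp 1 → ok
  c1: data parity 1, sent cp 1 → ok
  c2: data parity 1, sent cp 0 → mismatch
Exactly one row (r0) and one column (c2) fail → the flipped bit is at their intersection.

row 0, column 2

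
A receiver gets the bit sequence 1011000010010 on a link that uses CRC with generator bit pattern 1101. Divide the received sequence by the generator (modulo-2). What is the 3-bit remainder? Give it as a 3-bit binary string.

111

Modulo-2 division of 1011000010010 by 1101:
  pos 0: 1011 XOR 1101 = 0110
  pos 1: 1100 XOR 1101 = 0001
  pos 4: 1000 XOR 1101 = 0101
  pos 5: 1011 XOR 1101 = 0110
  pos 6: 1100 XOR 1101 = 0001
  pos 9: 1010 XOR 1101 = 0111
Remainder = 111 (nonzero — an error is detected).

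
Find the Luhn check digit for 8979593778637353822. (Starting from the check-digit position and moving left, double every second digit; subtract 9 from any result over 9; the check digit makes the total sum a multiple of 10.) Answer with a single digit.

Partial digits right→left: 2 2 8 3 5 3 7 3 6 8 7 7 3 9 5 9 7 9 8
Double every second digit counting from the check-digit position (so the 1st, 3rd, 5th, ... of the partial from the right).
  doubled (with −9 where >9): 4 7 1 5 3 5 6 1 5 7 → sum 44
  kept as-is: 2 3 3 3 8 7 9 9 9 → sum 53
Total = 44 + 53 = 97.
Check digit = (10 − (97 mod 10)) mod 10 = 3.

3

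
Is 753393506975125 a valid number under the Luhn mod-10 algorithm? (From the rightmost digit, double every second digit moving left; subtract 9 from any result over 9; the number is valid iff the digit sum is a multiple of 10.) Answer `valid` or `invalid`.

From the right, keep odd positions and double even positions (subtract 9 from any doubled value over 9):
  doubled (positions 2,4,...): 4 1 9 0 6 6 1 → sum 27
  kept (positions 1,3,...): 5 1 7 6 5 9 3 7 → sum 43
Total = 70.
70 mod 10 = 0, so the number is valid.

valid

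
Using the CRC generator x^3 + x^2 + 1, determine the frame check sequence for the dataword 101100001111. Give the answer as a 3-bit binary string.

010

Append 3 zeros: 101100001111000. Divide by 1101 (XOR where the leading bit is 1):
  pos 0: 1011 XOR 1101 = 0110
  pos 1: 1100 XOR 1101 = 0001
  pos 4: 1000 XOR 1101 = 0101
  pos 5: 1011 XOR 1101 = 0110
  pos 6: 1101 XOR 1101 = 0000
  pos 10: 1100 XOR 1101 = 0001
Remainder (last 3 bits) = 010. This is the CRC / FCS.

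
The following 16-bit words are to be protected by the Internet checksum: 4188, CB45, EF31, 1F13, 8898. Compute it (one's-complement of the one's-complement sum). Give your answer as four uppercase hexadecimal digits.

5C54

One's-complement addition (fold any carry out of bit 15 back into bit 0):
  0x4188 + 0xCB45 = 0x10CCD → wrap carry → 0x0CCE
  0x0CCE + 0xEF31 = 0x0FBFF
  0xFBFF + 0x1F13 = 0x11B12 → wrap carry → 0x1B13
  0x1B13 + 0x8898 = 0x0A3AB
One's-complement sum = 0xA3AB.
Checksum = ~0xA3AB & 0xFFFF = 0x5C54.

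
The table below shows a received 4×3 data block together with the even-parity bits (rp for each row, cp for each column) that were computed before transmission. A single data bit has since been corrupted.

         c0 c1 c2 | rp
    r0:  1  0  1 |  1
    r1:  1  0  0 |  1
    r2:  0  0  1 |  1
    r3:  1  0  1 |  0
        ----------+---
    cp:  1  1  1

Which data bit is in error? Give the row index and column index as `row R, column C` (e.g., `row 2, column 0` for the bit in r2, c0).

row 0, column 1

Recompute each row's even parity and compare to rp:
  r0: data parity 0, sent rp 1 → mismatch
  r1: data parity 1, sent rp 1 → ok
  r2: data parity 1, sent rp 1 → ok
  r3: data parity 0, sent rp 0 → ok
Recompute each column's even parity and compare to cp:
  c0: data parity 1, sent cp 1 → ok
  c1: data parity 0, sent cp 1 → mismatch
  c2: data parity 1, sent cp 1 → ok
Exactly one row (r0) and one column (c1) fail → the flipped bit is at their intersection.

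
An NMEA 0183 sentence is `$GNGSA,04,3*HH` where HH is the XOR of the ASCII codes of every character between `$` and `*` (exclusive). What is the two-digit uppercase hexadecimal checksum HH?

XOR the ASCII codes of the payload characters:
  'G' = 0x47 → acc = 0x47
  'N' = 0x4E → acc = 0x09
  'G' = 0x47 → acc = 0x4E
  'S' = 0x53 → acc = 0x1D
  'A' = 0x41 → acc = 0x5C
  ',' = 0x2C → acc = 0x70
  '0' = 0x30 → acc = 0x40
  '4' = 0x34 → acc = 0x74
  ',' = 0x2C → acc = 0x58
  '3' = 0x33 → acc = 0x6B
Checksum = 0x6B.

6B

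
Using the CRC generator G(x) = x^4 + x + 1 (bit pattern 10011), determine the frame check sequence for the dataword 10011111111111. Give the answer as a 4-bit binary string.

1011

Append 4 zeros: 100111111111110000. Divide by 10011 (XOR where the leading bit is 1):
  pos 0: 10011 XOR 10011 = 00000
  pos 5: 11111 XOR 10011 = 01100
  pos 6: 11001 XOR 10011 = 01010
  pos 7: 10101 XOR 10011 = 00110
  pos 9: 11011 XOR 10011 = 01000
  pos 10: 10000 XOR 10011 = 00011
  pos 13: 11000 XOR 10011 = 01011
Remainder (last 4 bits) = 1011. This is the CRC / FCS.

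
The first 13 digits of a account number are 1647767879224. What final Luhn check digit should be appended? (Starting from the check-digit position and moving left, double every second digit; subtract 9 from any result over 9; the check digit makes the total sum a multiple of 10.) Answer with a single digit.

5

Partial digits right→left: 4 2 2 9 7 8 7 6 7 7 4 6 1
Double every second digit counting from the check-digit position (so the 1st, 3rd, 5th, ... of the partial from the right).
  doubled (with −9 where >9): 8 4 5 5 5 8 2 → sum 37
  kept as-is: 2 9 8 6 7 6 → sum 38
Total = 37 + 38 = 75.
Check digit = (10 − (75 mod 10)) mod 10 = 5.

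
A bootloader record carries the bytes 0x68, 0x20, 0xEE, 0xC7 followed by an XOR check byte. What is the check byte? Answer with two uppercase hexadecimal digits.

61

XOR the bytes together:
  start with 0x68
  0x68 ⊕ 0x20 = 0x48
  0x48 ⊕ 0xEE = 0xA6
  0xA6 ⊕ 0xC7 = 0x61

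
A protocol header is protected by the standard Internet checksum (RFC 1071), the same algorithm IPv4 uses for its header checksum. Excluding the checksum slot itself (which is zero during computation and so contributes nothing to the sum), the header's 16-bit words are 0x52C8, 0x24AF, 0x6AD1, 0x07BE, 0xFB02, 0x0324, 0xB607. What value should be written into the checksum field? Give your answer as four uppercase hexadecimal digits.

61CA

One's-complement addition (fold any carry out of bit 15 back into bit 0):
  0x52C8 + 0x24AF = 0x07777
  0x7777 + 0x6AD1 = 0x0E248
  0xE248 + 0x07BE = 0x0EA06
  0xEA06 + 0xFB02 = 0x1E508 → wrap carry → 0xE509
  0xE509 + 0x0324 = 0x0E82D
  0xE82D + 0xB607 = 0x19E34 → wrap carry → 0x9E35
One's-complement sum = 0x9E35.
Checksum = ~0x9E35 & 0xFFFF = 0x61CA.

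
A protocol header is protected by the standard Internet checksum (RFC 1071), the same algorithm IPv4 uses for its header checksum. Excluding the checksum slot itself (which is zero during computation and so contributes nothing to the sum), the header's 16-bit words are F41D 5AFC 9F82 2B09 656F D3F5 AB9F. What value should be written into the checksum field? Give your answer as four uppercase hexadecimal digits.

0155

One's-complement addition (fold any carry out of bit 15 back into bit 0):
  0xF41D + 0x5AFC = 0x14F19 → wrap carry → 0x4F1A
  0x4F1A + 0x9F82 = 0x0EE9C
  0xEE9C + 0x2B09 = 0x119A5 → wrap carry → 0x19A6
  0x19A6 + 0x656F = 0x07F15
  0x7F15 + 0xD3F5 = 0x1530A → wrap carry → 0x530B
  0x530B + 0xAB9F = 0x0FEAA
One's-complement sum = 0xFEAA.
Checksum = ~0xFEAA & 0xFFFF = 0x0155.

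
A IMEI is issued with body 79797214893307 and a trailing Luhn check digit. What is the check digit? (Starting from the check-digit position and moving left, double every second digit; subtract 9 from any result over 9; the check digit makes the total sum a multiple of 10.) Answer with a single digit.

7

Partial digits right→left: 7 0 3 3 9 8 4 1 2 7 9 7 9 7
Double every second digit counting from the check-digit position (so the 1st, 3rd, 5th, ... of the partial from the right).
  doubled (with −9 where >9): 5 6 9 8 4 9 9 → sum 50
  kept as-is: 0 3 8 1 7 7 7 → sum 33
Total = 50 + 33 = 83.
Check digit = (10 − (83 mod 10)) mod 10 = 7.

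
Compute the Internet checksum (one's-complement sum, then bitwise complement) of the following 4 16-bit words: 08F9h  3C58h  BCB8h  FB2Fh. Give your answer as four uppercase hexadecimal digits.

02C6

One's-complement addition (fold any carry out of bit 15 back into bit 0):
  0x08F9 + 0x3C58 = 0x04551
  0x4551 + 0xBCB8 = 0x10209 → wrap carry → 0x020A
  0x020A + 0xFB2F = 0x0FD39
One's-complement sum = 0xFD39.
Checksum = ~0xFD39 & 0xFFFF = 0x02C6.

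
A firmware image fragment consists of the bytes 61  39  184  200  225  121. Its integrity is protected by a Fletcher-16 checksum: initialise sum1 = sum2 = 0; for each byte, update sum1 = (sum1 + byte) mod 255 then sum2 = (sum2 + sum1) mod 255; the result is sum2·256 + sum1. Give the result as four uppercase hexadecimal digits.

AD41

Running sums (mod 255):
  after byte 0 (61): sum1=61, sum2=61
  after byte 1 (39): sum1=100, sum2=161
  after byte 2 (184): sum1=29, sum2=190
  after byte 3 (200): sum1=229, sum2=164
  after byte 4 (225): sum1=199, sum2=108
  after byte 5 (121): sum1=65, sum2=173
Checksum = sum2·256 + sum1 = 173·256 + 65 = 44353 = 0xAD41.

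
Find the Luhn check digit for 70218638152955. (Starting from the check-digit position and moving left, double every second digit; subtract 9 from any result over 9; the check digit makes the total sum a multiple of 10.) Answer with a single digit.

9

Partial digits right→left: 5 5 9 2 5 1 8 3 6 8 1 2 0 7
Double every second digit counting from the check-digit position (so the 1st, 3rd, 5th, ... of the partial from the right).
  doubled (with −9 where >9): 1 9 1 7 3 2 0 → sum 23
  kept as-is: 5 2 1 3 8 2 7 → sum 28
Total = 23 + 28 = 51.
Check digit = (10 − (51 mod 10)) mod 10 = 9.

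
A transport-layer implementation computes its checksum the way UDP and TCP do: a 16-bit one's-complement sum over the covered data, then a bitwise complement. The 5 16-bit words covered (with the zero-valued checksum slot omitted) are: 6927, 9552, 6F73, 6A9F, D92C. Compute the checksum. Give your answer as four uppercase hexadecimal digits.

4E46

One's-complement addition (fold any carry out of bit 15 back into bit 0):
  0x6927 + 0x9552 = 0x0FE79
  0xFE79 + 0x6F73 = 0x16DEC → wrap carry → 0x6DED
  0x6DED + 0x6A9F = 0x0D88C
  0xD88C + 0xD92C = 0x1B1B8 → wrap carry → 0xB1B9
One's-complement sum = 0xB1B9.
Checksum = ~0xB1B9 & 0xFFFF = 0x4E46.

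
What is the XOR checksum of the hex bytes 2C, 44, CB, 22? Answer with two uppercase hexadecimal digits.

81

XOR the bytes together:
  start with 0x2C
  0x2C ⊕ 0x44 = 0x68
  0x68 ⊕ 0xCB = 0xA3
  0xA3 ⊕ 0x22 = 0x81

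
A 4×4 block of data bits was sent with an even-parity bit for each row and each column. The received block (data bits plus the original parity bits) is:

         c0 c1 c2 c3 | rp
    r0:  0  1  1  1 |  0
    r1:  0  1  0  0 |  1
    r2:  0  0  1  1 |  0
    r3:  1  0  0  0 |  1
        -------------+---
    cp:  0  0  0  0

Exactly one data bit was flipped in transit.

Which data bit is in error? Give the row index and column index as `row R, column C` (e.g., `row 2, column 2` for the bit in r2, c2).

row 0, column 0

Recompute each row's even parity and compare to rp:
  r0: data parity 1, sent rp 0 → mismatch
  r1: data parity 1, sent rp 1 → ok
  r2: data parity 0, sent rp 0 → ok
  r3: data parity 1, sent rp 1 → ok
Recompute each column's even parity and compare to cp:
  c0: data parity 1, sent cp 0 → mismatch
  c1: data parity 0, sent cp 0 → ok
  c2: data parity 0, sent cp 0 → ok
  c3: data parity 0, sent cp 0 → ok
Exactly one row (r0) and one column (c0) fail → the flipped bit is at their intersection.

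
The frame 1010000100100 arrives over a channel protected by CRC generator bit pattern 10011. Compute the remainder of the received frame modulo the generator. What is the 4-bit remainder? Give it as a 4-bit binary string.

Modulo-2 division of 1010000100100 by 10011:
  pos 0: 10100 XOR 10011 = 00111
  pos 2: 11100 XOR 10011 = 01111
  pos 3: 11111 XOR 10011 = 01100
  pos 4: 11000 XOR 10011 = 01011
  pos 5: 10110 XOR 10011 = 00101
  pos 7: 10110 XOR 10011 = 00101
Remainder = 1010 (nonzero — an error is detected).

1010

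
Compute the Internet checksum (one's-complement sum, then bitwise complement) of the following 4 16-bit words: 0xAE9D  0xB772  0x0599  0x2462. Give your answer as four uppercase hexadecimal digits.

One's-complement addition (fold any carry out of bit 15 back into bit 0):
  0xAE9D + 0xB772 = 0x1660F → wrap carry → 0x6610
  0x6610 + 0x0599 = 0x06BA9
  0x6BA9 + 0x2462 = 0x0900B
One's-complement sum = 0x900B.
Checksum = ~0x900B & 0xFFFF = 0x6FF4.

6FF4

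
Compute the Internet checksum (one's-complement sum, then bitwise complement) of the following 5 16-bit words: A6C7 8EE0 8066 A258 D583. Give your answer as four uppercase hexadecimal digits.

D214

One's-complement addition (fold any carry out of bit 15 back into bit 0):
  0xA6C7 + 0x8EE0 = 0x135A7 → wrap carry → 0x35A8
  0x35A8 + 0x8066 = 0x0B60E
  0xB60E + 0xA258 = 0x15866 → wrap carry → 0x5867
  0x5867 + 0xD583 = 0x12DEA → wrap carry → 0x2DEB
One's-complement sum = 0x2DEB.
Checksum = ~0x2DEB & 0xFFFF = 0xD214.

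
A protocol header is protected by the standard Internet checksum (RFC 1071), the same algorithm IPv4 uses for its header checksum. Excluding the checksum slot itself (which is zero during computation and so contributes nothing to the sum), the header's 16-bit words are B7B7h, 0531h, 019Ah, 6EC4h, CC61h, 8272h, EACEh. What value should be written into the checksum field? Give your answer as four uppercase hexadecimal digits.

One's-complement addition (fold any carry out of bit 15 back into bit 0):
  0xB7B7 + 0x0531 = 0x0BCE8
  0xBCE8 + 0x019A = 0x0BE82
  0xBE82 + 0x6EC4 = 0x12D46 → wrap carry → 0x2D47
  0x2D47 + 0xCC61 = 0x0F9A8
  0xF9A8 + 0x8272 = 0x17C1A → wrap carry → 0x7C1B
  0x7C1B + 0xEACE = 0x166E9 → wrap carry → 0x66EA
One's-complement sum = 0x66EA.
Checksum = ~0x66EA & 0xFFFF = 0x9915.

9915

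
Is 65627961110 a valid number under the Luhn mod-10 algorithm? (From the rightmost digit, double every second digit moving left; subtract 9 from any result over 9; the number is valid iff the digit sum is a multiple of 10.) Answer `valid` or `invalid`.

From the right, keep odd positions and double even positions (subtract 9 from any doubled value over 9):
  doubled (positions 2,4,...): 2 2 9 4 1 → sum 18
  kept (positions 1,3,...): 0 1 6 7 6 6 → sum 26
Total = 44.
44 mod 10 = 4, so the number is invalid.

invalid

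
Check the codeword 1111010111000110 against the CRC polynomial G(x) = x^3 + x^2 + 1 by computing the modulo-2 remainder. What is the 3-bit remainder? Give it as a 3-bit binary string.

000

Modulo-2 division of 1111010111000110 by 1101:
  pos 0: 1111 XOR 1101 = 0010
  pos 2: 1001 XOR 1101 = 0100
  pos 3: 1000 XOR 1101 = 0101
  pos 4: 1011 XOR 1101 = 0110
  pos 5: 1101 XOR 1101 = 0000
  pos 9: 1000 XOR 1101 = 0101
  pos 10: 1011 XOR 1101 = 0110
  pos 11: 1101 XOR 1101 = 0000
Remainder = 000 (zero — the frame passes the CRC check).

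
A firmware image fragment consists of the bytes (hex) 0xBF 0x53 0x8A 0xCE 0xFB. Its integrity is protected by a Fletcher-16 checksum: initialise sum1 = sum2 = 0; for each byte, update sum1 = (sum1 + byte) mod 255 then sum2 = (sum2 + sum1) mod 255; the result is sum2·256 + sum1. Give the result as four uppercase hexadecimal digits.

4568

Running sums (mod 255):
  after byte 0 (0xBF): sum1=191, sum2=191
  after byte 1 (0x53): sum1=19, sum2=210
  after byte 2 (0x8A): sum1=157, sum2=112
  after byte 3 (0xCE): sum1=108, sum2=220
  after byte 4 (0xFB): sum1=104, sum2=69
Checksum = sum2·256 + sum1 = 69·256 + 104 = 17768 = 0x4568.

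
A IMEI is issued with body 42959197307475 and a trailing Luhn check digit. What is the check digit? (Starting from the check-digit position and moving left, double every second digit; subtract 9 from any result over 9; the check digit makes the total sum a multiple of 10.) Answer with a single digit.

1

Partial digits right→left: 5 7 4 7 0 3 7 9 1 9 5 9 2 4
Double every second digit counting from the check-digit position (so the 1st, 3rd, 5th, ... of the partial from the right).
  doubled (with −9 where >9): 1 8 0 5 2 1 4 → sum 21
  kept as-is: 7 7 3 9 9 9 4 → sum 48
Total = 21 + 48 = 69.
Check digit = (10 − (69 mod 10)) mod 10 = 1.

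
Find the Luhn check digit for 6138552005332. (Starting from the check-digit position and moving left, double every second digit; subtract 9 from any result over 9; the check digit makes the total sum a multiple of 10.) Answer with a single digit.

4

Partial digits right→left: 2 3 3 5 0 0 2 5 5 8 3 1 6
Double every second digit counting from the check-digit position (so the 1st, 3rd, 5th, ... of the partial from the right).
  doubled (with −9 where >9): 4 6 0 4 1 6 3 → sum 24
  kept as-is: 3 5 0 5 8 1 → sum 22
Total = 24 + 22 = 46.
Check digit = (10 − (46 mod 10)) mod 10 = 4.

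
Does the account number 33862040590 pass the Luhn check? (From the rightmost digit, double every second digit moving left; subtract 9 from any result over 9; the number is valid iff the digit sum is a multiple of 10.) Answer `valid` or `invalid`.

From the right, keep odd positions and double even positions (subtract 9 from any doubled value over 9):
  doubled (positions 2,4,...): 9 0 0 3 6 → sum 18
  kept (positions 1,3,...): 0 5 4 2 8 3 → sum 22
Total = 40.
40 mod 10 = 0, so the number is valid.

valid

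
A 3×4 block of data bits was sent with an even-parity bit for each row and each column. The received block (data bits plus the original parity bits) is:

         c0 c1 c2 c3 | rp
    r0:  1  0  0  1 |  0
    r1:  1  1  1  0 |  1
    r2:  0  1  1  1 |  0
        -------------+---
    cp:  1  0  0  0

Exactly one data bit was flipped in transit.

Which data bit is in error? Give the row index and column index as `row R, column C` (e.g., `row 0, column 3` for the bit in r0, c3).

row 2, column 0

Recompute each row's even parity and compare to rp:
  r0: data parity 0, sent rp 0 → ok
  r1: data parity 1, sent rp 1 → ok
  r2: data parity 1, sent rp 0 → mismatch
Recompute each column's even parity and compare to cp:
  c0: data parity 0, sent cp 1 → mismatch
  c1: data parity 0, sent cp 0 → ok
  c2: data parity 0, sent cp 0 → ok
  c3: data parity 0, sent cp 0 → ok
Exactly one row (r2) and one column (c0) fail → the flipped bit is at their intersection.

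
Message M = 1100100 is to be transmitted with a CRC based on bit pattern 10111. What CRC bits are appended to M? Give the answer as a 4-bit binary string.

0111

Append 4 zeros: 11001000000. Divide by 10111 (XOR where the leading bit is 1):
  pos 0: 11001 XOR 10111 = 01110
  pos 1: 11100 XOR 10111 = 01011
  pos 2: 10110 XOR 10111 = 00001
  pos 6: 10000 XOR 10111 = 00111
Remainder (last 4 bits) = 0111. This is the CRC / FCS.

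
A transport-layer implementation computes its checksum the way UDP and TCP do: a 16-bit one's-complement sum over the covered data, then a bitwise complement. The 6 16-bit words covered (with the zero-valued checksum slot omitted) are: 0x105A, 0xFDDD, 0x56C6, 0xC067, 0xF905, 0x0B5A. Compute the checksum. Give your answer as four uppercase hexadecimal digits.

D639

One's-complement addition (fold any carry out of bit 15 back into bit 0):
  0x105A + 0xFDDD = 0x10E37 → wrap carry → 0x0E38
  0x0E38 + 0x56C6 = 0x064FE
  0x64FE + 0xC067 = 0x12565 → wrap carry → 0x2566
  0x2566 + 0xF905 = 0x11E6B → wrap carry → 0x1E6C
  0x1E6C + 0x0B5A = 0x029C6
One's-complement sum = 0x29C6.
Checksum = ~0x29C6 & 0xFFFF = 0xD639.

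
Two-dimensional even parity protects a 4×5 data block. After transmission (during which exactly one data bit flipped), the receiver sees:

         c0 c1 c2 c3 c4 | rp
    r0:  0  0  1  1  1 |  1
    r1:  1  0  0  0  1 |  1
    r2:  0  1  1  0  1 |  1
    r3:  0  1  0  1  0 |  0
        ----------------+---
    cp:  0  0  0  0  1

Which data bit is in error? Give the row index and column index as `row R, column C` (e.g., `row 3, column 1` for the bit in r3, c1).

Recompute each row's even parity and compare to rp:
  r0: data parity 1, sent rp 1 → ok
  r1: data parity 0, sent rp 1 → mismatch
  r2: data parity 1, sent rp 1 → ok
  r3: data parity 0, sent rp 0 → ok
Recompute each column's even parity and compare to cp:
  c0: data parity 1, sent cp 0 → mismatch
  c1: data parity 0, sent cp 0 → ok
  c2: data parity 0, sent cp 0 → ok
  c3: data parity 0, sent cp 0 → ok
  c4: data parity 1, sent cp 1 → ok
Exactly one row (r1) and one column (c0) fail → the flipped bit is at their intersection.

row 1, column 0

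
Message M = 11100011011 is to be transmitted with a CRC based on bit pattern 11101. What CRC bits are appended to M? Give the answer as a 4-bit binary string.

0001

Append 4 zeros: 111000110110000. Divide by 11101 (XOR where the leading bit is 1):
  pos 0: 11100 XOR 11101 = 00001
  pos 4: 10110 XOR 11101 = 01011
  pos 5: 10111 XOR 11101 = 01010
  pos 6: 10101 XOR 11101 = 01000
  pos 7: 10000 XOR 11101 = 01101
  pos 8: 11010 XOR 11101 = 00111
  pos 10: 11100 XOR 11101 = 00001
Remainder (last 4 bits) = 0001. This is the CRC / FCS.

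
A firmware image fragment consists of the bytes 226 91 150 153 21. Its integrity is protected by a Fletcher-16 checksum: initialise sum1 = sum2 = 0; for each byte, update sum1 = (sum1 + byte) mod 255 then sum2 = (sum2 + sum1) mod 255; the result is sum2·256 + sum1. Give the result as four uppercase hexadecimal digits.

E783

Running sums (mod 255):
  after byte 0 (226): sum1=226, sum2=226
  after byte 1 (91): sum1=62, sum2=33
  after byte 2 (150): sum1=212, sum2=245
  after byte 3 (153): sum1=110, sum2=100
  after byte 4 (21): sum1=131, sum2=231
Checksum = sum2·256 + sum1 = 231·256 + 131 = 59267 = 0xE783.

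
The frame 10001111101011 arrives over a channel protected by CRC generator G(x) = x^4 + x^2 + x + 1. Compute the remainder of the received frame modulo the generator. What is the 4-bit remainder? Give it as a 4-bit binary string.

0010

Modulo-2 division of 10001111101011 by 10111:
  pos 0: 10001 XOR 10111 = 00110
  pos 2: 11011 XOR 10111 = 01100
  pos 3: 11001 XOR 10111 = 01110
  pos 4: 11101 XOR 10111 = 01010
  pos 5: 10100 XOR 10111 = 00011
  pos 8: 11101 XOR 10111 = 01010
  pos 9: 10101 XOR 10111 = 00010
Remainder = 0010 (nonzero — an error is detected).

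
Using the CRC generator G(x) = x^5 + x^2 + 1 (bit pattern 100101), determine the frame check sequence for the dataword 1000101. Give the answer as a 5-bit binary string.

10110

Append 5 zeros: 100010100000. Divide by 100101 (XOR where the leading bit is 1):
  pos 0: 100010 XOR 100101 = 000111
  pos 3: 111100 XOR 100101 = 011001
  pos 4: 110010 XOR 100101 = 010111
  pos 5: 101110 XOR 100101 = 001011
Remainder (last 5 bits) = 10110. This is the CRC / FCS.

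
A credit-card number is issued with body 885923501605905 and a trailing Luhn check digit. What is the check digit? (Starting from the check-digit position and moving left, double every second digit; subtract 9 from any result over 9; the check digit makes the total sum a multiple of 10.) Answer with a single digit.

4

Partial digits right→left: 5 0 9 5 0 6 1 0 5 3 2 9 5 8 8
Double every second digit counting from the check-digit position (so the 1st, 3rd, 5th, ... of the partial from the right).
  doubled (with −9 where >9): 1 9 0 2 1 4 1 7 → sum 25
  kept as-is: 0 5 6 0 3 9 8 → sum 31
Total = 25 + 31 = 56.
Check digit = (10 − (56 mod 10)) mod 10 = 4.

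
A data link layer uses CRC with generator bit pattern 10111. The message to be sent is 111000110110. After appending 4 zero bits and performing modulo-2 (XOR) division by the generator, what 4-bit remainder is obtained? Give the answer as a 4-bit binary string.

1011

Append 4 zeros: 1110001101100000. Divide by 10111 (XOR where the leading bit is 1):
  pos 0: 11100 XOR 10111 = 01011
  pos 1: 10110 XOR 10111 = 00001
  pos 5: 11101 XOR 10111 = 01010
  pos 6: 10101 XOR 10111 = 00010
  pos 9: 10000 XOR 10111 = 00111
  pos 11: 11100 XOR 10111 = 01011
Remainder (last 4 bits) = 1011. This is the CRC / FCS.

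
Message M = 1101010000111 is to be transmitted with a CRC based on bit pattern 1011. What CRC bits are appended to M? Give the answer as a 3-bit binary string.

Append 3 zeros: 1101010000111000. Divide by 1011 (XOR where the leading bit is 1):
  pos 0: 1101 XOR 1011 = 0110
  pos 1: 1100 XOR 1011 = 0111
  pos 2: 1111 XOR 1011 = 0100
  pos 3: 1000 XOR 1011 = 0011
  pos 5: 1100 XOR 1011 = 0111
  pos 6: 1110 XOR 1011 = 0101
  pos 7: 1011 XOR 1011 = 0000
  pos 11: 1100 XOR 1011 = 0111
  pos 12: 1110 XOR 1011 = 0101
Remainder (last 3 bits) = 101. This is the CRC / FCS.

101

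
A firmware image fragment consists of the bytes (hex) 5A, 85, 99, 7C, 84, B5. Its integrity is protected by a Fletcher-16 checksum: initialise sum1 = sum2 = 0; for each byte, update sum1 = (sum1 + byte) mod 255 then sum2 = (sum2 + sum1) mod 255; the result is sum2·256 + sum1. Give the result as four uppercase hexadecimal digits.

Running sums (mod 255):
  after byte 0 (5A): sum1=90, sum2=90
  after byte 1 (85): sum1=223, sum2=58
  after byte 2 (99): sum1=121, sum2=179
  after byte 3 (7C): sum1=245, sum2=169
  after byte 4 (84): sum1=122, sum2=36
  after byte 5 (B5): sum1=48, sum2=84
Checksum = sum2·256 + sum1 = 84·256 + 48 = 21552 = 0x5430.

5430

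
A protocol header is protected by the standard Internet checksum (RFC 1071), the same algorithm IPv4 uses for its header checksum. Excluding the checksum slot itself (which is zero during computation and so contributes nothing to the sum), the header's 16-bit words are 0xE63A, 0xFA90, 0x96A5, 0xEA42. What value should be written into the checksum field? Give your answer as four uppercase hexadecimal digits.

9E4B

One's-complement addition (fold any carry out of bit 15 back into bit 0):
  0xE63A + 0xFA90 = 0x1E0CA → wrap carry → 0xE0CB
  0xE0CB + 0x96A5 = 0x17770 → wrap carry → 0x7771
  0x7771 + 0xEA42 = 0x161B3 → wrap carry → 0x61B4
One's-complement sum = 0x61B4.
Checksum = ~0x61B4 & 0xFFFF = 0x9E4B.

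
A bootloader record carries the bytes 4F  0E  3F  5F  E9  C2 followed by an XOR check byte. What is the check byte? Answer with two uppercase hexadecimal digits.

XOR the bytes together:
  start with 0x4F
  0x4F ⊕ 0x0E = 0x41
  0x41 ⊕ 0x3F = 0x7E
  0x7E ⊕ 0x5F = 0x21
  0x21 ⊕ 0xE9 = 0xC8
  0xC8 ⊕ 0xC2 = 0x0A

0A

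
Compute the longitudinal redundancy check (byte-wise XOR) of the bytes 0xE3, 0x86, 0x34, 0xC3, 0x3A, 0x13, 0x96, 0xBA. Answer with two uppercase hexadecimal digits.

97

XOR the bytes together:
  start with 0xE3
  0xE3 ⊕ 0x86 = 0x65
  0x65 ⊕ 0x34 = 0x51
  0x51 ⊕ 0xC3 = 0x92
  0x92 ⊕ 0x3A = 0xA8
  0xA8 ⊕ 0x13 = 0xBB
  0xBB ⊕ 0x96 = 0x2D
  0x2D ⊕ 0xBA = 0x97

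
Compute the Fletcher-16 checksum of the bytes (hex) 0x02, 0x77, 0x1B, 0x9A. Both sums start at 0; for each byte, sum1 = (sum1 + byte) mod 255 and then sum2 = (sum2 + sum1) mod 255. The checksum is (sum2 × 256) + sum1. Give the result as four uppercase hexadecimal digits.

Running sums (mod 255):
  after byte 0 (0x02): sum1=2, sum2=2
  after byte 1 (0x77): sum1=121, sum2=123
  after byte 2 (0x1B): sum1=148, sum2=16
  after byte 3 (0x9A): sum1=47, sum2=63
Checksum = sum2·256 + sum1 = 63·256 + 47 = 16175 = 0x3F2F.

3F2F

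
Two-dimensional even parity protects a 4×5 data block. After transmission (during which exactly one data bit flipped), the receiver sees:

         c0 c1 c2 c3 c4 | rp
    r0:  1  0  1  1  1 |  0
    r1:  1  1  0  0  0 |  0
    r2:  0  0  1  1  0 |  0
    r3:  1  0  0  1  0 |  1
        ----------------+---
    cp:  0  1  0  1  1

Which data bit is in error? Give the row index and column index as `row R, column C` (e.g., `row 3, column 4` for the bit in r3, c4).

Recompute each row's even parity and compare to rp:
  r0: data parity 0, sent rp 0 → ok
  r1: data parity 0, sent rp 0 → ok
  r2: data parity 0, sent rp 0 → ok
  r3: data parity 0, sent rp 1 → mismatch
Recompute each column's even parity and compare to cp:
  c0: data parity 1, sent cp 0 → mismatch
  c1: data parity 1, sent cp 1 → ok
  c2: data parity 0, sent cp 0 → ok
  c3: data parity 1, sent cp 1 → ok
  c4: data parity 1, sent cp 1 → ok
Exactly one row (r3) and one column (c0) fail → the flipped bit is at their intersection.

row 3, column 0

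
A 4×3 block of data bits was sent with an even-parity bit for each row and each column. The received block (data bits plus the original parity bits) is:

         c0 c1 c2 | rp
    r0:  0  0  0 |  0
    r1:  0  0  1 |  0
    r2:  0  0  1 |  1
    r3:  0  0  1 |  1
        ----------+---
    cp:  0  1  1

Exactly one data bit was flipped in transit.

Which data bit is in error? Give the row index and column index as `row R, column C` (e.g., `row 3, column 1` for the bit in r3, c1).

Recompute each row's even parity and compare to rp:
  r0: data parity 0, sent rp 0 → ok
  r1: data parity 1, sent rp 0 → mismatch
  r2: data parity 1, sent rp 1 → ok
  r3: data parity 1, sent rp 1 → ok
Recompute each column's even parity and compare to cp:
  c0: data parity 0, sent cp 0 → ok
  c1: data parity 0, sent cp 1 → mismatch
  c2: data parity 1, sent cp 1 → ok
Exactly one row (r1) and one column (c1) fail → the flipped bit is at their intersection.

row 1, column 1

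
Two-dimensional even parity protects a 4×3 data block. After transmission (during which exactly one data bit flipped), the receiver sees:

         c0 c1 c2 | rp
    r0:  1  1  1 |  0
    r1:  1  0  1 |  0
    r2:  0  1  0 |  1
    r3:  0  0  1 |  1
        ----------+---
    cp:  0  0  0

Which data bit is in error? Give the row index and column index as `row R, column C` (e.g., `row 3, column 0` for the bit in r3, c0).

row 0, column 2

Recompute each row's even parity and compare to rp:
  r0: data parity 1, sent rp 0 → mismatch
  r1: data parity 0, sent rp 0 → ok
  r2: data parity 1, sent rp 1 → ok
  r3: data parity 1, sent rp 1 → ok
Recompute each column's even parity and compare to cp:
  c0: data parity 0, sent cp 0 → ok
  c1: data parity 0, sent cp 0 → ok
  c2: data parity 1, sent cp 0 → mismatch
Exactly one row (r0) and one column (c2) fail → the flipped bit is at their intersection.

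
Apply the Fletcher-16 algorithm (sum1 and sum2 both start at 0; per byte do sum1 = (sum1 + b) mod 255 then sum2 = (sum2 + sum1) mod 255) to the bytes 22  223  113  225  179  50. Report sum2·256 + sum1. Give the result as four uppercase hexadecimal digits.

Running sums (mod 255):
  after byte 0 (22): sum1=22, sum2=22
  after byte 1 (223): sum1=245, sum2=12
  after byte 2 (113): sum1=103, sum2=115
  after byte 3 (225): sum1=73, sum2=188
  after byte 4 (179): sum1=252, sum2=185
  after byte 5 (50): sum1=47, sum2=232
Checksum = sum2·256 + sum1 = 232·256 + 47 = 59439 = 0xE82F.

E82F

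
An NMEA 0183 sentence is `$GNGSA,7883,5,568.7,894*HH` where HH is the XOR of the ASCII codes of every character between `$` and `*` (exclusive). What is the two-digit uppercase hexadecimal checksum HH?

XOR the ASCII codes of the payload characters:
  'G' = 0x47 → acc = 0x47
  'N' = 0x4E → acc = 0x09
  'G' = 0x47 → acc = 0x4E
  'S' = 0x53 → acc = 0x1D
  'A' = 0x41 → acc = 0x5C
  ',' = 0x2C → acc = 0x70
  '7' = 0x37 → acc = 0x47
  '8' = 0x38 → acc = 0x7F
  '8' = 0x38 → acc = 0x47
  '3' = 0x33 → acc = 0x74
  ',' = 0x2C → acc = 0x58
  '5' = 0x35 → acc = 0x6D
  ',' = 0x2C → acc = 0x41
  '5' = 0x35 → acc = 0x74
  '6' = 0x36 → acc = 0x42
  '8' = 0x38 → acc = 0x7A
  '.' = 0x2E → acc = 0x54
  '7' = 0x37 → acc = 0x63
  ',' = 0x2C → acc = 0x4F
  '8' = 0x38 → acc = 0x77
  '9' = 0x39 → acc = 0x4E
  '4' = 0x34 → acc = 0x7A
Checksum = 0x7A.

7A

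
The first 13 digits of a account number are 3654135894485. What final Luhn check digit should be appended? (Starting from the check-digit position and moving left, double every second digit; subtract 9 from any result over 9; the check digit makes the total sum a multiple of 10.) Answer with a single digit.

Partial digits right→left: 5 8 4 4 9 8 5 3 1 4 5 6 3
Double every second digit counting from the check-digit position (so the 1st, 3rd, 5th, ... of the partial from the right).
  doubled (with −9 where >9): 1 8 9 1 2 1 6 → sum 28
  kept as-is: 8 4 8 3 4 6 → sum 33
Total = 28 + 33 = 61.
Check digit = (10 − (61 mod 10)) mod 10 = 9.

9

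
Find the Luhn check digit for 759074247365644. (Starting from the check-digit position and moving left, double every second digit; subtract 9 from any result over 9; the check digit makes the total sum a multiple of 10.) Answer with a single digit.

3

Partial digits right→left: 4 4 6 5 6 3 7 4 2 4 7 0 9 5 7
Double every second digit counting from the check-digit position (so the 1st, 3rd, 5th, ... of the partial from the right).
  doubled (with −9 where >9): 8 3 3 5 4 5 9 5 → sum 42
  kept as-is: 4 5 3 4 4 0 5 → sum 25
Total = 42 + 25 = 67.
Check digit = (10 − (67 mod 10)) mod 10 = 3.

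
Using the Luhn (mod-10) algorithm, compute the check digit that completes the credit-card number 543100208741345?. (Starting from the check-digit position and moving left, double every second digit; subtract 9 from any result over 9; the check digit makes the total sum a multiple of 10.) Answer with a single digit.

Partial digits right→left: 5 4 3 1 4 7 8 0 2 0 0 1 3 4 5
Double every second digit counting from the check-digit position (so the 1st, 3rd, 5th, ... of the partial from the right).
  doubled (with −9 where >9): 1 6 8 7 4 0 6 1 → sum 33
  kept as-is: 4 1 7 0 0 1 4 → sum 17
Total = 33 + 17 = 50.
Check digit = (10 − (50 mod 10)) mod 10 = 0.

0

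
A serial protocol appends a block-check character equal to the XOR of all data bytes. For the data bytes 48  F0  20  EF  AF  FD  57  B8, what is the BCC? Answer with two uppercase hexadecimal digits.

CA

XOR the bytes together:
  start with 0x48
  0x48 ⊕ 0xF0 = 0xB8
  0xB8 ⊕ 0x20 = 0x98
  0x98 ⊕ 0xEF = 0x77
  0x77 ⊕ 0xAF = 0xD8
  0xD8 ⊕ 0xFD = 0x25
  0x25 ⊕ 0x57 = 0x72
  0x72 ⊕ 0xB8 = 0xCA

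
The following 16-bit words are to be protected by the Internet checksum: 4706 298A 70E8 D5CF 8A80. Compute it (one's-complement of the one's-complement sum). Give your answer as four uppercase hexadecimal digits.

One's-complement addition (fold any carry out of bit 15 back into bit 0):
  0x4706 + 0x298A = 0x07090
  0x7090 + 0x70E8 = 0x0E178
  0xE178 + 0xD5CF = 0x1B747 → wrap carry → 0xB748
  0xB748 + 0x8A80 = 0x141C8 → wrap carry → 0x41C9
One's-complement sum = 0x41C9.
Checksum = ~0x41C9 & 0xFFFF = 0xBE36.

BE36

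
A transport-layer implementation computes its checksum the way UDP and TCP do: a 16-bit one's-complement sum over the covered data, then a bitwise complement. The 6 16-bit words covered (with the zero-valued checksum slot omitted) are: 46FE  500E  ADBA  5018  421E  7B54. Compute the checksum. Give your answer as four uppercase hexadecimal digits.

One's-complement addition (fold any carry out of bit 15 back into bit 0):
  0x46FE + 0x500E = 0x0970C
  0x970C + 0xADBA = 0x144C6 → wrap carry → 0x44C7
  0x44C7 + 0x5018 = 0x094DF
  0x94DF + 0x421E = 0x0D6FD
  0xD6FD + 0x7B54 = 0x15251 → wrap carry → 0x5252
One's-complement sum = 0x5252.
Checksum = ~0x5252 & 0xFFFF = 0xADAD.

ADAD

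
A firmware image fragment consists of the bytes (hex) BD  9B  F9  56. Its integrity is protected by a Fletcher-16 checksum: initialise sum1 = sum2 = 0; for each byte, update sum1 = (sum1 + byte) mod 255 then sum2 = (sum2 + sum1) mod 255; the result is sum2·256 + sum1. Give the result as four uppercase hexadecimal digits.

Running sums (mod 255):
  after byte 0 (BD): sum1=189, sum2=189
  after byte 1 (9B): sum1=89, sum2=23
  after byte 2 (F9): sum1=83, sum2=106
  after byte 3 (56): sum1=169, sum2=20
Checksum = sum2·256 + sum1 = 20·256 + 169 = 5289 = 0x14A9.

14A9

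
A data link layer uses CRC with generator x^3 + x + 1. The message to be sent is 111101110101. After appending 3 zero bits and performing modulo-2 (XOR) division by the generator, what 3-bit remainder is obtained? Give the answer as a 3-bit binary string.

110

Append 3 zeros: 111101110101000. Divide by 1011 (XOR where the leading bit is 1):
  pos 0: 1111 XOR 1011 = 0100
  pos 1: 1000 XOR 1011 = 0011
  pos 3: 1111 XOR 1011 = 0100
  pos 4: 1001 XOR 1011 = 0010
  pos 6: 1001 XOR 1011 = 0010
  pos 8: 1001 XOR 1011 = 0010
  pos 10: 1000 XOR 1011 = 0011
Remainder (last 3 bits) = 110. This is the CRC / FCS.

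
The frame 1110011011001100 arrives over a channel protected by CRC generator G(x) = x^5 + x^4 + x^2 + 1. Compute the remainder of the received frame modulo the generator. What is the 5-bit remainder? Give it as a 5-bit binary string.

Modulo-2 division of 1110011011001100 by 110101:
  pos 0: 111001 XOR 110101 = 001100
  pos 2: 110010 XOR 110101 = 000111
  pos 5: 111110 XOR 110101 = 001011
  pos 7: 101101 XOR 110101 = 011000
  pos 8: 110001 XOR 110101 = 000100
Remainder = 10000 (nonzero — an error is detected).

10000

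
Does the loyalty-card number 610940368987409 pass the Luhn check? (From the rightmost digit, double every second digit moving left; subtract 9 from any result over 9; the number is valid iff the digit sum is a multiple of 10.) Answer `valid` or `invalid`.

From the right, keep odd positions and double even positions (subtract 9 from any doubled value over 9):
  doubled (positions 2,4,...): 0 5 9 3 0 9 2 → sum 28
  kept (positions 1,3,...): 9 4 8 8 3 4 0 6 → sum 42
Total = 70.
70 mod 10 = 0, so the number is valid.

valid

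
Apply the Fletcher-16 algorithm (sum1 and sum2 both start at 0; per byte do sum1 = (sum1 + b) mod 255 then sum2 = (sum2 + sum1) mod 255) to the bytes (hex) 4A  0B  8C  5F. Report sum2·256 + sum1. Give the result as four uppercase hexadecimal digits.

Running sums (mod 255):
  after byte 0 (4A): sum1=74, sum2=74
  after byte 1 (0B): sum1=85, sum2=159
  after byte 2 (8C): sum1=225, sum2=129
  after byte 3 (5F): sum1=65, sum2=194
Checksum = sum2·256 + sum1 = 194·256 + 65 = 49729 = 0xC241.

C241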